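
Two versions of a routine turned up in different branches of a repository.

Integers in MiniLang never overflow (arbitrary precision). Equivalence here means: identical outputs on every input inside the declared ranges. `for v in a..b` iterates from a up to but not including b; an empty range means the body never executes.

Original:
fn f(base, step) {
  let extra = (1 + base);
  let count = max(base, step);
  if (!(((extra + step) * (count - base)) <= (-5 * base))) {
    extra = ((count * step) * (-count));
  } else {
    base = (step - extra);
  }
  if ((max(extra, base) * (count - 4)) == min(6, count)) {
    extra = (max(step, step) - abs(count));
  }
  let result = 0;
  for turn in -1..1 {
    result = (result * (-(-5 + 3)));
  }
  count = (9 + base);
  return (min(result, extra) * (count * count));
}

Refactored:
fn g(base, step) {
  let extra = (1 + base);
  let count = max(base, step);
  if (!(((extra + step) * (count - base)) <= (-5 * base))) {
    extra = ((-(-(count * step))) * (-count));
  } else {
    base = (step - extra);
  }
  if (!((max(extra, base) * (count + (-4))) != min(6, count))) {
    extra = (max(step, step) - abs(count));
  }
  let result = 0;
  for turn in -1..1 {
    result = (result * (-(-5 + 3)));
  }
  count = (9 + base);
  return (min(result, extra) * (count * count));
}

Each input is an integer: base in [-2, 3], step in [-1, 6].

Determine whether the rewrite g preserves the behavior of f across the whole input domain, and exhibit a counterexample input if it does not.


The two are interchangeable: arithmetic usage differs, comparison usage differs, boolean connective usage differs, and every declared input agrees.
One worked example (base=-2, step=2) — f: extra = -1; count = 2; (!(((extra + step) * (count - base)) <= (-5 * base))) -> false; base = 3; ((max(extra, base) * (count - 4)) == min(6, count)) -> false; result = 0; [turn=-1]; result = 0; [turn=0]; result = 0; count = 12; return -144; g: extra = -1; count = 2; (!(((extra + step) * (count - base)) <= (-5 * base))) -> false; base = 3; (!((max(extra, base) * (count + (-4))) != min(6, count))) -> false; result = 0; [turn=-1]; result = 0; [turn=0]; result = 0; count = 12; return -144; agreement on -144.
Checked all 48 inputs in the declared domain: the outputs agree on every one.
verdict: equivalent


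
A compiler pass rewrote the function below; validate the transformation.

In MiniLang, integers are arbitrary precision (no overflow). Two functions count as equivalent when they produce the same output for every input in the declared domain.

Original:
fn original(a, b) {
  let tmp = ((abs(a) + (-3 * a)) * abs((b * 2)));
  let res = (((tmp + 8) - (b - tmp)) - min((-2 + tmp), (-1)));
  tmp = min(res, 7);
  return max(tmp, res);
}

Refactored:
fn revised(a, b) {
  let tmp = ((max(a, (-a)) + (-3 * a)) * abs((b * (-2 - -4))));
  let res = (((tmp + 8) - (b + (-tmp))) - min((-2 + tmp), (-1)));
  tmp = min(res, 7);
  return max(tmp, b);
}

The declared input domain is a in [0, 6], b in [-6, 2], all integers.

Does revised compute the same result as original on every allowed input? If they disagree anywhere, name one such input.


Not equivalent: a=0, b=-6 separates them (16 vs 7).
original: tmp becomes 0; next res becomes 16; next tmp becomes 7; next final value 16
revised: tmp becomes 0; next res becomes 16; next tmp becomes 7; next final value 7
verdict: not equivalent; witness: a=0, b=-6


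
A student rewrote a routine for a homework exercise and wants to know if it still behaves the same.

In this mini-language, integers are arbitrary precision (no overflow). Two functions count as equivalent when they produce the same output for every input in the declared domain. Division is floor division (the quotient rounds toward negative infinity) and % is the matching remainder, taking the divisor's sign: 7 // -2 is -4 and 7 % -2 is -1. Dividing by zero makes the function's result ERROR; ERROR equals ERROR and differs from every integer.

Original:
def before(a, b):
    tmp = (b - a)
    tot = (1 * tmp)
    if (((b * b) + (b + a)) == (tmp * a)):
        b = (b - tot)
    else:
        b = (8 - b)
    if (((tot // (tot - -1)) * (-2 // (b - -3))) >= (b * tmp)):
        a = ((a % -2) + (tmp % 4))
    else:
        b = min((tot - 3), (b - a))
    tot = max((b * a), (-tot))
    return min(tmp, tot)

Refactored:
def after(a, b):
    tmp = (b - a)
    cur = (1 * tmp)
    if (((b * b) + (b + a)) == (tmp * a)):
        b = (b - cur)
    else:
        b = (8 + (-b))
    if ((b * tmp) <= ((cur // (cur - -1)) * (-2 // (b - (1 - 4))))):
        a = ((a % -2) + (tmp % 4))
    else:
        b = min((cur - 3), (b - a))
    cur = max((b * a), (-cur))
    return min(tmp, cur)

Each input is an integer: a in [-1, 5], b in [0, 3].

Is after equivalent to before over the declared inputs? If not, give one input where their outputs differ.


This is a faithful refactor — constant usage differs; and comparison usage differs; and local variable names differ; and arithmetic usage differs, but the computed results match everywhere.
As a probe, take a=2, b=1: before runs tmp=-1, then tot=-1, then (((b * b) + (b + a)) == (tmp * a)) is false, then b=7, then a zero divisor aborts: ERROR; after runs tmp=-1, then cur=-1, then (((b * b) + (b + a)) == (tmp * a)) is false, then b=7, then a zero divisor aborts: ERROR; both end at ERROR.
An exhaustive pass over the 28 declared inputs shows identical outputs.
verdict: equivalent


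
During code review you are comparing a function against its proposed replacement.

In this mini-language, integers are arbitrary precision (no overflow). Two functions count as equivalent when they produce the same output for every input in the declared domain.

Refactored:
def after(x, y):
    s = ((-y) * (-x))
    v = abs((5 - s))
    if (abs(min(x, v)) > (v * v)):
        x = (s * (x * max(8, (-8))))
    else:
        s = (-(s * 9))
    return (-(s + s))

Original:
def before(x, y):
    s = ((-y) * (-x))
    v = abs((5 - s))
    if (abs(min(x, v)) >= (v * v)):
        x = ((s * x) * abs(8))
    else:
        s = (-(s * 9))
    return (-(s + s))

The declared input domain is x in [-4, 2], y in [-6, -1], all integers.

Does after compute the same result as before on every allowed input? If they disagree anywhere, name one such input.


These are not equivalent — on x=-1, y=-6 the outputs split (-12 vs 108).
before: s=6, then v=1, then (abs(min(x, v)) >= (v * v)) is true, then x=-48, then returns -12
after: s=6, then v=1, then (abs(min(x, v)) > (v * v)) is false, then s=-54, then returns 108
verdict: not equivalent; witness: x=-1, y=-6


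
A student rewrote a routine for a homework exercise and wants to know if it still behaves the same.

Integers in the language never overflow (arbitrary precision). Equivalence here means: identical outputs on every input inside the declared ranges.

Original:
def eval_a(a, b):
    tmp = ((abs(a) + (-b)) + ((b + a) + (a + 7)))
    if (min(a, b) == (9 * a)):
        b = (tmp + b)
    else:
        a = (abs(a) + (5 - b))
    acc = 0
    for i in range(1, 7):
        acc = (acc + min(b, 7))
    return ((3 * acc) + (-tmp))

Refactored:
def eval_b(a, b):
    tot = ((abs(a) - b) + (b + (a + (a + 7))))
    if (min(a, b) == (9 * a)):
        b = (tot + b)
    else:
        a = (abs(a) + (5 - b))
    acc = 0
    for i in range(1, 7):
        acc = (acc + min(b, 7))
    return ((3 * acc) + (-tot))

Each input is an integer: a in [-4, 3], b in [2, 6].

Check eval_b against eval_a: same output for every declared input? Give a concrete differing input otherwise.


The two versions differ — the changes include local variable names differ; also arithmetic usage differs.
Tracing a=0, b=2: eval_a: tmp becomes 7; next (min(a, b) == (9 * a)) evaluates to true; next b becomes 9; next acc becomes 0; next at i=1:; next acc becomes 7; next at i=2:; next acc becomes 14; next at i=3:; next acc becomes 21; next at i=4:; next acc becomes 28; next at i=5:; next acc becomes 35; next at i=6:; next acc becomes 42; next final value 119 | eval_b: tot becomes 7; next (min(a, b) == (9 * a)) evaluates to true; next b becomes 9; next acc becomes 0; next at i=1:; next acc becomes 7; next at i=2:; next acc becomes 14; next at i=3:; next acc becomes 21; next at i=4:; next acc becomes 28; next at i=5:; next acc becomes 35; next at i=6:; next acc becomes 42; next final value 119 — matching result 119.
Every one of the 40 inputs gives matching results.
verdict: equivalent


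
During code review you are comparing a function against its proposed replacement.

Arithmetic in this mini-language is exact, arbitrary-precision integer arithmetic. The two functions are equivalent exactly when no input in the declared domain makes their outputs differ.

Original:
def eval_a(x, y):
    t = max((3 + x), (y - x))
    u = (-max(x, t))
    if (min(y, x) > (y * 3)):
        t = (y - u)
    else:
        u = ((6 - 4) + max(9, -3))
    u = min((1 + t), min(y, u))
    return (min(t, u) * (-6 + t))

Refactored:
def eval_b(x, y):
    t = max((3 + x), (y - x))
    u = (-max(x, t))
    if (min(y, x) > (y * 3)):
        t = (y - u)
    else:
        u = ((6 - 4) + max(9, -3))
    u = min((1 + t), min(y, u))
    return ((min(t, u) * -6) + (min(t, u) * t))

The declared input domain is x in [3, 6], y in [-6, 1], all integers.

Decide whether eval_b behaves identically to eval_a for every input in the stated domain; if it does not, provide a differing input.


Although arithmetic usage differs, plus min/max/abs usage differs, 32/32 inputs agree.
verdict: equivalent


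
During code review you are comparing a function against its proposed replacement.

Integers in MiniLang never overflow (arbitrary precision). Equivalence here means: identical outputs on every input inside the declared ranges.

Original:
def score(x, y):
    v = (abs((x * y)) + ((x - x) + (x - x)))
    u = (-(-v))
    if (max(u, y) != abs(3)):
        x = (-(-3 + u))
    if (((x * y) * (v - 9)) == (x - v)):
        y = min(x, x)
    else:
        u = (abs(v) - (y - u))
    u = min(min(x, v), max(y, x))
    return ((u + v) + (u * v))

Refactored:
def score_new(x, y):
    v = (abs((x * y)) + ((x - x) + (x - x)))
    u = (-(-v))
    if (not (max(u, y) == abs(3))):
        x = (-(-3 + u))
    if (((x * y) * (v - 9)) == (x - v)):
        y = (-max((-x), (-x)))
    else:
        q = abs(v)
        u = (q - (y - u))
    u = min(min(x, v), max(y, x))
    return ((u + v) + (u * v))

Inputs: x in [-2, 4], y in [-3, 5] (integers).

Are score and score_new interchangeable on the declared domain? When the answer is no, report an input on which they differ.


Comparing the listings, the differences include: local variable names differ; also boolean connective usage differs; also min/max/abs usage differs; also statement counts differ; also comparison usage differs.
As a probe, take x=2, y=2: score runs v becomes 4; next u becomes 4; next (max(u, y) != abs(3)) evaluates to true; next x becomes -1; next (((x * y) * (v - 9)) == (x - v)) evaluates to false; next u becomes 6; next u becomes -1; next final value -1; score_new runs v becomes 4; next u becomes 4; next (not (max(u, y) == abs(3))) evaluates to true; next x becomes -1; next (((x * y) * (v - 9)) == (x - v)) evaluates to false; next q becomes 4; next u becomes 6; next u becomes -1; next final value -1; both end at -1.
An exhaustive pass over the 63 declared inputs shows identical outputs.
verdict: equivalent


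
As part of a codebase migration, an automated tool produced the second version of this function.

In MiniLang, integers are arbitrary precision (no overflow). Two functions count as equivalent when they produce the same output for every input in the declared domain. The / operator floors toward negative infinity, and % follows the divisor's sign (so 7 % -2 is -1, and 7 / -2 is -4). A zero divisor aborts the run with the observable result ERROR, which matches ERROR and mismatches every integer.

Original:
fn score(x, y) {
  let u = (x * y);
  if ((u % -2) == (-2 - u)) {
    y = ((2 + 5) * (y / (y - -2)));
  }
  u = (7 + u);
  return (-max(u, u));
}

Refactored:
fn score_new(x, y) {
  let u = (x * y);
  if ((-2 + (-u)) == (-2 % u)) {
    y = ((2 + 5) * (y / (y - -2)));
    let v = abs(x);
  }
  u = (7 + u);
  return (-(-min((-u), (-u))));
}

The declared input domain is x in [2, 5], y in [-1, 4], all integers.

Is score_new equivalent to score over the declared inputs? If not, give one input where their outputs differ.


Evaluate both at x=2, y=0.
score: u becomes 0; next ((u % -2) == (-2 - u)) evaluates to false; next u becomes 7; next final value -7
score_new: u becomes 0; next hits division by zero so the output is ERROR
-7 against ERROR: the behavior changed.
verdict: not equivalent; witness: x=2, y=0


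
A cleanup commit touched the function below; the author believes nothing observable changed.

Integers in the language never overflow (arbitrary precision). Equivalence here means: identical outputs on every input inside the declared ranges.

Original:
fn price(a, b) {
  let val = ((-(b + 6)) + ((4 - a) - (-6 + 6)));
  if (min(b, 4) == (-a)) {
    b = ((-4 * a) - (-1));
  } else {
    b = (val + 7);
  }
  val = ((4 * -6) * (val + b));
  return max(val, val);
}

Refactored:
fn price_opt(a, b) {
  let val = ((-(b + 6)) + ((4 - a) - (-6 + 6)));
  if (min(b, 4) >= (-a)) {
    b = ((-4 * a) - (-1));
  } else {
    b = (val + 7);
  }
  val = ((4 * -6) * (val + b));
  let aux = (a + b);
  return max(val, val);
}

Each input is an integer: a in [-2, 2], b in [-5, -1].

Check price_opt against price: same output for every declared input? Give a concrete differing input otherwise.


The rewrite breaks on a=2, b=-1, where the results are -24 and 240.
price: val=-3, then (min(b, 4) == (-a)) is false, then b=4, then val=-24, then returns -24
price_opt: val=-3, then (min(b, 4) >= (-a)) is true, then b=-7, then val=240, then aux=-5, then returns 240
verdict: not equivalent; witness: a=2, b=-1


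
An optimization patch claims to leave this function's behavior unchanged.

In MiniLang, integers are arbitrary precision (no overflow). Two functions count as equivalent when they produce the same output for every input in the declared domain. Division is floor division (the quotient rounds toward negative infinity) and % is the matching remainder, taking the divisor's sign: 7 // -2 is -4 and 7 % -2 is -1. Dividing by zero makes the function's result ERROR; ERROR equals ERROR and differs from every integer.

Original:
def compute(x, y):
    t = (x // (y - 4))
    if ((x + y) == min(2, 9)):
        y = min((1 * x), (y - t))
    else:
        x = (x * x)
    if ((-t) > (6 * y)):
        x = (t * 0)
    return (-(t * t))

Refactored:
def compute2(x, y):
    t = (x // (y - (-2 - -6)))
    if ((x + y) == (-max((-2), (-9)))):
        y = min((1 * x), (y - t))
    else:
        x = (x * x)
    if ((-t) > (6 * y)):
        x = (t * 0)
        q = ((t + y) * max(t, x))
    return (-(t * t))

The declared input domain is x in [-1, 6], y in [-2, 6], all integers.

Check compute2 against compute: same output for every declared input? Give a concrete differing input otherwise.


The two are interchangeable: constant usage differs, arithmetic usage differs, local variable names differ, min/max/abs usage differs, statement counts differ, and every declared input agrees.
Tracing x=3, y=6: compute: t becomes 1; next ((x + y) == min(2, 9)) evaluates to false; next x becomes 9; next ((-t) > (6 * y)) evaluates to false; next final value -1 | compute2: t becomes 1; next ((x + y) == (-max((-2), (-9)))) evaluates to false; next x becomes 9; next ((-t) > (6 * y)) evaluates to false; next final value -1 — matching result -1.
An exhaustive pass over the 72 declared inputs shows identical outputs.
verdict: equivalent


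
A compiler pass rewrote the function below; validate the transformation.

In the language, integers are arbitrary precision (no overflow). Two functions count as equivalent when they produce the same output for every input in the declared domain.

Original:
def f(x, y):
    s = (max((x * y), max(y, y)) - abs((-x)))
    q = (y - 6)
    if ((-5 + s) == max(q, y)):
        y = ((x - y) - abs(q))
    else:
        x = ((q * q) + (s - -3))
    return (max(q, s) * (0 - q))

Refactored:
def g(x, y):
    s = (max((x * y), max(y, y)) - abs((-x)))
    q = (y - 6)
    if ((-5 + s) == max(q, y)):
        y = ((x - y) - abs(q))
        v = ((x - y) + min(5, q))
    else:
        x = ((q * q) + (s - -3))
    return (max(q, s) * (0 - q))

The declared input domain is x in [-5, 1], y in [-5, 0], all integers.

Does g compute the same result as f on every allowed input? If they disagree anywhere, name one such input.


Behavior is preserved: although statement counts differ, and arithmetic usage differs, and local variable names differ, and min/max/abs usage differs, and constant usage differs, the outputs never diverge.
As a probe, take x=0, y=-3: f runs s=0, then q=-9, then ((-5 + s) == max(q, y)) is false, then x=84, then returns 0; g runs s=0, then q=-9, then ((-5 + s) == max(q, y)) is false, then x=84, then returns 0; both end at 0.
Across all 42 domain points the two functions coincide.
verdict: equivalent


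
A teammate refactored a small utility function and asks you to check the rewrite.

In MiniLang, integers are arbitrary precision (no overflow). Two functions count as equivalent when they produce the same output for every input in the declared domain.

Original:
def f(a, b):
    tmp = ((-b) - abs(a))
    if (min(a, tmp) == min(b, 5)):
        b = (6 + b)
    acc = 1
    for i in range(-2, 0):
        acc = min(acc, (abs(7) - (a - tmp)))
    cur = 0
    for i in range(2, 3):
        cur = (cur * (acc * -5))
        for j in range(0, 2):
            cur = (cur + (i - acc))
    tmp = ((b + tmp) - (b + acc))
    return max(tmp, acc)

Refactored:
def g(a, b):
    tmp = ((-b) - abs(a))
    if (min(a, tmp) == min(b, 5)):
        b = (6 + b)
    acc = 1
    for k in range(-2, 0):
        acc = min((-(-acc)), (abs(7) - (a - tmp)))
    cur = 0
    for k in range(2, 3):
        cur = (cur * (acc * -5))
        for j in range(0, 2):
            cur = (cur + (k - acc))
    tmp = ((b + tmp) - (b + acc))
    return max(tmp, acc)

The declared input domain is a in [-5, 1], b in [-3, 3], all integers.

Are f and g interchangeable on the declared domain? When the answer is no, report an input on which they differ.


The two versions differ — the changes include local variable names differ.
As a probe, take a=-2, b=3: f runs tmp := -5 | (min(a, tmp) == min(b, 5)): false | acc := 1 | iter i=-2: | acc := 1 | iter i=-1: | acc := 1 | cur := 0 | iter i=2: | cur := 0 | iter j=0: | cur := 1 | iter j=1: | cur := 2 | tmp := -6 | result 1; g runs tmp := -5 | (min(a, tmp) == min(b, 5)): false | acc := 1 | iter k=-2: | acc := 1 | iter k=-1: | acc := 1 | cur := 0 | iter k=2: | cur := 0 | iter j=0: | cur := 1 | iter j=1: | cur := 2 | tmp := -6 | result 1; both end at 1.
An exhaustive pass over the 49 declared inputs shows identical outputs.
verdict: equivalent


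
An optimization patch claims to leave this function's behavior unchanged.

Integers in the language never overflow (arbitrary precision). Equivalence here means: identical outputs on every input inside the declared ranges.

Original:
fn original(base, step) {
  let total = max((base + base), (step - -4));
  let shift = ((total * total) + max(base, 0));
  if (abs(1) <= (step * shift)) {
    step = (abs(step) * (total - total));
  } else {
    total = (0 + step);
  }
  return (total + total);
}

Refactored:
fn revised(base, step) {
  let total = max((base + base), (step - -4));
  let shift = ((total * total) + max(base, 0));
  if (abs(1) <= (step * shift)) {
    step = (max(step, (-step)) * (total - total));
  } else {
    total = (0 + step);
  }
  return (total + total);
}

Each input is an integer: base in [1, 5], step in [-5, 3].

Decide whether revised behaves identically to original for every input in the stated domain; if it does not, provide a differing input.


This is a faithful refactor — min/max/abs usage differs, but the computed results match everywhere.
Spot check at base=2, step=1 — original: total := 5 | shift := 27 | (abs(1) <= (step * shift)): true | step := 0 | result 10. revised: total := 5 | shift := 27 | (abs(1) <= (step * shift)): true | step := 0 | result 10. Both give 10.
Sweeping the whole domain (45 inputs) finds no disagreement.
verdict: equivalent


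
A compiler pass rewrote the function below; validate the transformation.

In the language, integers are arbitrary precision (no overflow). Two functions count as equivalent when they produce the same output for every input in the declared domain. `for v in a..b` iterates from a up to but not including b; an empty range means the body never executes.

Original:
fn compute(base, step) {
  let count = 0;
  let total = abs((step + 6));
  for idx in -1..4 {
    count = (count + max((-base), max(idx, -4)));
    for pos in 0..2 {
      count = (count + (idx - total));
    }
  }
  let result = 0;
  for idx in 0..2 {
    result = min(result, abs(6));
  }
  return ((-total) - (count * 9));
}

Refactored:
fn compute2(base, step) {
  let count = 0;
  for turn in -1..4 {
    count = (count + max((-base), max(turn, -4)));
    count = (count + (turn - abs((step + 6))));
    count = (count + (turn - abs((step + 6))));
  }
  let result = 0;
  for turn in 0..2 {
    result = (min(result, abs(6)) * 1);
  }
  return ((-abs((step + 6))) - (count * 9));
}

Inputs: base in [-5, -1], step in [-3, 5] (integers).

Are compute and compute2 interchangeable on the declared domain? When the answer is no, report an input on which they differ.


Equivalent — the differences include min/max/abs usage differs, and statement counts differ, and constant usage differs, and local variable names differ, and loop structure differs, and arithmetic usage differs, yet no declared input distinguishes the two.
One worked example (base=-5, step=5) — compute: count = 0; total = 11; [idx=-1]; count = 5; [pos=0]; count = -7; [pos=1]; count = -19; [idx=0]; count = -14; [pos=0]; count = -25; [pos=1]; count = -36; [idx=1]; count = -31; [pos=0]; count = -41; [pos=1]; count = -51; [idx=2]; count = -46; [pos=0]; count = -55; [pos=1]; count = -64; [idx=3]; count = -59; [pos=0]; count = -67; [pos=1]; count = -75; result = 0; [idx=0]; result = 0; [idx=1]; result = 0; return 664; compute2: count = 0; [turn=-1]; count = 5; count = -7; count = -19; [turn=0]; count = -14; count = -25; count = -36; [turn=1]; count = -31; count = -41; count = -51; [turn=2]; count = -46; count = -55; count = -64; [turn=3]; count = -59; count = -67; count = -75; result = 0; [turn=0]; result = 0; [turn=1]; result = 0; return 664; agreement on 664.
An exhaustive pass over the 45 declared inputs shows identical outputs.
verdict: equivalent


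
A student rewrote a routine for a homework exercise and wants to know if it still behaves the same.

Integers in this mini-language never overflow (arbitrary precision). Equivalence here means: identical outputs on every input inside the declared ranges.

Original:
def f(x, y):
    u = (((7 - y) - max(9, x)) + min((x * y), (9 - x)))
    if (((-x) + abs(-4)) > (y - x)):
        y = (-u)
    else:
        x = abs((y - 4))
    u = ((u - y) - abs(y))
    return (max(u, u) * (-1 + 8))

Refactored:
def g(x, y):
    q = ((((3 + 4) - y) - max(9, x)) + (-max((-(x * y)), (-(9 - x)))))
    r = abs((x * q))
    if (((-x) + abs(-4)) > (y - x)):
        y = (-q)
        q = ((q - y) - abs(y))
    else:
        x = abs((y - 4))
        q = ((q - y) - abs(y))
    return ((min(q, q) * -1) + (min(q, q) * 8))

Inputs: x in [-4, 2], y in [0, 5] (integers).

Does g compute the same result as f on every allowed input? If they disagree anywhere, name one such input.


Whatever the rewrite altered, no input in the stated domain can expose a difference.
One worked example (x=-3, y=0) — f: u becomes -2; next (((-x) + abs(-4)) > (y - x)) evaluates to true; next y becomes 2; next u becomes -6; next final value -42; g: q becomes -2; next r becomes 6; next (((-x) + abs(-4)) > (y - x)) evaluates to true; next y becomes 2; next q becomes -6; next final value -42; agreement on -42.
An exhaustive pass over the 42 declared inputs shows identical outputs.
verdict: equivalent


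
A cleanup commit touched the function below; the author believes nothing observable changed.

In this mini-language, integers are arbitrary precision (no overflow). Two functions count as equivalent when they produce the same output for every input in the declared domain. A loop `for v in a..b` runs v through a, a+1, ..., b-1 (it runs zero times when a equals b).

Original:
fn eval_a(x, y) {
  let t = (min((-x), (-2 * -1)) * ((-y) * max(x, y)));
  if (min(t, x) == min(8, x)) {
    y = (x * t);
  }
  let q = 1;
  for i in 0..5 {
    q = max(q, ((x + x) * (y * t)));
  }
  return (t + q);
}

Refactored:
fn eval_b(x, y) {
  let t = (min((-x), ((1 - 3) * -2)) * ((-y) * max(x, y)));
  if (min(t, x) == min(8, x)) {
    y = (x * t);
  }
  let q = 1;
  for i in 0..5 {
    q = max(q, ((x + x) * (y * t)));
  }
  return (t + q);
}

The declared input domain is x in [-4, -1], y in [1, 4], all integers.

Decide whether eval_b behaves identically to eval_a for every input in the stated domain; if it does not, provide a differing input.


Run the pair on x=-4, y=1.
eval_a: t := -2 | (min(t, x) == min(8, x)): true | y := 8 | q := 1 | iter i=0: | q := 128 | iter i=1: | q := 128 | iter i=2: | q := 128 | iter i=3: | q := 128 | iter i=4: | q := 128 | result 126
eval_b: t := -4 | (min(t, x) == min(8, x)): true | y := 16 | q := 1 | iter i=0: | q := 512 | iter i=1: | q := 512 | iter i=2: | q := 512 | iter i=3: | q := 512 | iter i=4: | q := 512 | result 508
126 != 508, so the rewrite changes behavior.
verdict: not equivalent; witness: x=-4, y=1


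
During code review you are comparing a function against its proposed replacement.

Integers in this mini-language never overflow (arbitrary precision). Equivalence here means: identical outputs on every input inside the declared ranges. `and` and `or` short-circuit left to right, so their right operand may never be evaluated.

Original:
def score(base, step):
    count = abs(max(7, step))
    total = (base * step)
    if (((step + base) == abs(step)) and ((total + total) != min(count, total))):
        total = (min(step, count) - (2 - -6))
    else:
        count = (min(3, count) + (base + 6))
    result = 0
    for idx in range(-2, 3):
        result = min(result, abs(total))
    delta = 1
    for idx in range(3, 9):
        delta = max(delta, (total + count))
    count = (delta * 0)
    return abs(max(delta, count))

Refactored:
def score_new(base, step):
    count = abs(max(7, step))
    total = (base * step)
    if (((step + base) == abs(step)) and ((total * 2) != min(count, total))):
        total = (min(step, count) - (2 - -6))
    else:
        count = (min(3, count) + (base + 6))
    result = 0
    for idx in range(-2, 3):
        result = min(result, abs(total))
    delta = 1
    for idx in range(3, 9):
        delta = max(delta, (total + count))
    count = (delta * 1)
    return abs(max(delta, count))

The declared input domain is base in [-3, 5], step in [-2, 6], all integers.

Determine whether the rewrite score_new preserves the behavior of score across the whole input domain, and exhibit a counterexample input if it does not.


Although `0` became `1`, no input in the stated domain can expose it.
One worked example (base=4, step=-1) — score: count = 7; total = -4; (((step + base) == abs(step)) and ((total + total) != min(count, total))) -> false; count = 13; result = 0; [idx=-2]; result = 0; [idx=-1]; result = 0; [idx=0]; result = 0; [idx=1]; result = 0; [idx=2]; result = 0; delta = 1; [idx=3]; delta = 9; [idx=4]; delta = 9; [idx=5]; delta = 9; [idx=6]; delta = 9; [idx=7]; delta = 9; [idx=8]; delta = 9; count = 0; return 9; score_new: count = 7; total = -4; (((step + base) == abs(step)) and ((total * 2) != min(count, total))) -> false; count = 13; result = 0; [idx=-2]; result = 0; [idx=-1]; result = 0; [idx=0]; result = 0; [idx=1]; result = 0; [idx=2]; result = 0; delta = 1; [idx=3]; delta = 9; [idx=4]; delta = 9; [idx=5]; delta = 9; [idx=6]; delta = 9; [idx=7]; delta = 9; [idx=8]; delta = 9; count = 9; return 9; agreement on 9.
Across all 81 domain points the two functions coincide.
verdict: equivalent


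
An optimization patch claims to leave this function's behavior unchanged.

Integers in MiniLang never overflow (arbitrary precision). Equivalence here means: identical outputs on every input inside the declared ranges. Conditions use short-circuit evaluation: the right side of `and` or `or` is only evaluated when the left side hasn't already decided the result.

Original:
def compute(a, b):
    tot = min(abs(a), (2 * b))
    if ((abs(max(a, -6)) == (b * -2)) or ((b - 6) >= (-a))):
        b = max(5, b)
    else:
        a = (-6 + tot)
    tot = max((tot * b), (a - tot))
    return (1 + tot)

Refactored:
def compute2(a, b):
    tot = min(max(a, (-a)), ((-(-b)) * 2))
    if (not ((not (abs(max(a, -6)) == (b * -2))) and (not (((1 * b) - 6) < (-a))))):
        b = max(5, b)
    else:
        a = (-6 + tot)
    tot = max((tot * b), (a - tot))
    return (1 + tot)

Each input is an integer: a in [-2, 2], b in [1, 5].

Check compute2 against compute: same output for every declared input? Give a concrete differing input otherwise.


These are not equivalent — on a=-2, b=1 the outputs split (3 vs 11).
compute: tot=2, then ((abs(max(a, -6)) == (b * -2)) or ((b - 6) >= (-a))) is false, then a=-4, then tot=2, then returns 3
compute2: tot=2, then (not ((not (abs(max(a, -6)) == (b * -2))) and (not (((1 * b) - 6) < (-a))))) is true, then b=5, then tot=10, then returns 11
verdict: not equivalent; witness: a=-2, b=1


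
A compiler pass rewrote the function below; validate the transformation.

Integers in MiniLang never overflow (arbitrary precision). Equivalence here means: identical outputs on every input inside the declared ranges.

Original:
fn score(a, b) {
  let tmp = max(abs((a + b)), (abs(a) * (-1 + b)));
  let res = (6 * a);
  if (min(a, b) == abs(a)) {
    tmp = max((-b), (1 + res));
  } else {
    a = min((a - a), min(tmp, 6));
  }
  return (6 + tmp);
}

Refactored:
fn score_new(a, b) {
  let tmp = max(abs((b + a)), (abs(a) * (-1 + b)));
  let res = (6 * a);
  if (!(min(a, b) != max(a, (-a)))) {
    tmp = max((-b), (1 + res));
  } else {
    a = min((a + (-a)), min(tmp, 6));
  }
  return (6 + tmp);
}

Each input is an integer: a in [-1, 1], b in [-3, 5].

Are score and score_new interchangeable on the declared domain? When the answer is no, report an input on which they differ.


Although min/max/abs usage differs; also comparison usage differs; also boolean connective usage differs; also arithmetic usage differs, 27/27 inputs agree.
verdict: equivalent


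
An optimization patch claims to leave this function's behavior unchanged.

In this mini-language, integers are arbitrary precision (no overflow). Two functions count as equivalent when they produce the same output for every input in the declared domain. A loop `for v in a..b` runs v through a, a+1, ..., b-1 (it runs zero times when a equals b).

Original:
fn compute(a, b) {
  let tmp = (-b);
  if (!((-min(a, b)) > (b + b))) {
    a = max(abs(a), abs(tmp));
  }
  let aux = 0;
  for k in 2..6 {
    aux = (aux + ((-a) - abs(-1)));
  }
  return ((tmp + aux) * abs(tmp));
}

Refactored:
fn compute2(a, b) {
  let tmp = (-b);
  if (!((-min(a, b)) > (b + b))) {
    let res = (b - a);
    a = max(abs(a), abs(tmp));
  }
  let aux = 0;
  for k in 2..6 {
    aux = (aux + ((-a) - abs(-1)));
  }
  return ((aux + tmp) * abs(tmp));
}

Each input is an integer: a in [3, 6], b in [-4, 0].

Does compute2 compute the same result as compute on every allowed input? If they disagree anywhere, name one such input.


The two are interchangeable: statement counts differ, and arithmetic usage differs, and local variable names differ, and every declared input agrees.
As a probe, take a=3, b=-3: compute runs tmp := 3 | (!((-min(a, b)) > (b + b))): false | aux := 0 | iter k=2: | aux := -4 | iter k=3: | aux := -8 | iter k=4: | aux := -12 | iter k=5: | aux := -16 | result -39; compute2 runs tmp := 3 | (!((-min(a, b)) > (b + b))): false | aux := 0 | iter k=2: | aux := -4 | iter k=3: | aux := -8 | iter k=4: | aux := -12 | iter k=5: | aux := -16 | result -39; both end at -39.
Every one of the 20 inputs gives matching results.
verdict: equivalent


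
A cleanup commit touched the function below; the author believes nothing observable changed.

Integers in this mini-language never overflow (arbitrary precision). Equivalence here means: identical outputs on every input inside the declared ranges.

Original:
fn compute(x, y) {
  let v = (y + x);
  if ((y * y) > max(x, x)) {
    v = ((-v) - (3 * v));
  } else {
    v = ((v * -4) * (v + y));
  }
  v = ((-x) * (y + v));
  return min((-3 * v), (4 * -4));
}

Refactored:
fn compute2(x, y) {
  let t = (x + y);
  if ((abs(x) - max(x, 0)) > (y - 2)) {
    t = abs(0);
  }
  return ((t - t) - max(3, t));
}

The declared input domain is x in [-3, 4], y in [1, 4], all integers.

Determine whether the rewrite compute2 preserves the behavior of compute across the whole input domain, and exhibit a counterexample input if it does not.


Not equivalent: x=-3, y=1 separates them (-81 vs -3).
compute: v = -2; ((y * y) > max(x, x)) -> true; v = 8; v = 27; return -81
compute2: t = -2; ((abs(x) - max(x, 0)) > (y - 2)) -> true; t = 0; return -3
verdict: not equivalent; witness: x=-3, y=1


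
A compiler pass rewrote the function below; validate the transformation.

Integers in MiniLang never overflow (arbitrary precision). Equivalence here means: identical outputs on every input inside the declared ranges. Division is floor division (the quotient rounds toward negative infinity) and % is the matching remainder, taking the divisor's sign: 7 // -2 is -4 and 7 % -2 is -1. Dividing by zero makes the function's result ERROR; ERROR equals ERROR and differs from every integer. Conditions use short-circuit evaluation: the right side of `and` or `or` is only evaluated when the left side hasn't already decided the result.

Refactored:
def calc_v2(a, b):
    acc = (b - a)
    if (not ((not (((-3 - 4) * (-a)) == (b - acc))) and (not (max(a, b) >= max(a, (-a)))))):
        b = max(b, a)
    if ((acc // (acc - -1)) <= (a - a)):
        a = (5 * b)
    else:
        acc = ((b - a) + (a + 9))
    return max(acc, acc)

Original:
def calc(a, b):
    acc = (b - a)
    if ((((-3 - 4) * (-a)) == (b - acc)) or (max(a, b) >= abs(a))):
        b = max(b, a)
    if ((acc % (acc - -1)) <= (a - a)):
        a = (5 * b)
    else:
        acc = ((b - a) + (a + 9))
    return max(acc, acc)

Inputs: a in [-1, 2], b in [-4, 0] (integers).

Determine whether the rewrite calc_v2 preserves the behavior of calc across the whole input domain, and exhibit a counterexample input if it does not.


a=-1, b=-4 yields -3 from calc but 5 from calc_v2.
verdict: not equivalent; witness: a=-1, b=-4


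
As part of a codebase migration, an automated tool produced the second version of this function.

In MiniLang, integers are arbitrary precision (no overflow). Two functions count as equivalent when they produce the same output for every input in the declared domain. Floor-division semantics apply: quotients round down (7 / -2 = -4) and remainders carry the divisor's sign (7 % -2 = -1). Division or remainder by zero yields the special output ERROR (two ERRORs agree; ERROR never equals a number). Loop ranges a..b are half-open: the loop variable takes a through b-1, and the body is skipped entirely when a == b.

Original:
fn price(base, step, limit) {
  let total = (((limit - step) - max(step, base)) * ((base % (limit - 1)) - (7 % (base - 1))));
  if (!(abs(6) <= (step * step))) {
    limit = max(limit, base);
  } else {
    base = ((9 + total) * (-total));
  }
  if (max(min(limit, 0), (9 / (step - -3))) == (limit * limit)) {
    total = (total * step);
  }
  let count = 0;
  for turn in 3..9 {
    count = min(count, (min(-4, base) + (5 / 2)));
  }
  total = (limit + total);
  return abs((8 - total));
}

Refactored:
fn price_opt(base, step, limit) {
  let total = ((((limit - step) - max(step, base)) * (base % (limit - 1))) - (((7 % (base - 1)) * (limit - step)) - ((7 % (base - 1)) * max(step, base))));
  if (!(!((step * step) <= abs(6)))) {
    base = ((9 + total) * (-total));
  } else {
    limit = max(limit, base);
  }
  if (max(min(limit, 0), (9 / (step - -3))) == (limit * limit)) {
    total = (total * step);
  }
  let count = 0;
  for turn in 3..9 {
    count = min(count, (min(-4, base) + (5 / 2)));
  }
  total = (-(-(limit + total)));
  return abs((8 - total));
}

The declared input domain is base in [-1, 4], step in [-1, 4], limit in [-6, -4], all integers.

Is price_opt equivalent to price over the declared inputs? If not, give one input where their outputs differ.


Run the pair on base=-1, step=-1, limit=-6.
price: total becomes 0; next (!(abs(6) <= (step * step))) evaluates to true; next limit becomes -1; next (max(min(limit, 0), (9 / (step - -3))) == (limit * limit)) evaluates to false; next count becomes 0; next at turn=3:; next count becomes -2; next at turn=4:; next count becomes -2; next at turn=5:; next count becomes -2; next at turn=6:; next count becomes -2; next at turn=7:; next count becomes -2; next at turn=8:; next count becomes -2; next total becomes -1; next final value 9
price_opt: total becomes 0; next (!(!((step * step) <= abs(6)))) evaluates to true; next base becomes 0; next (max(min(limit, 0), (9 / (step - -3))) == (limit * limit)) evaluates to false; next count becomes 0; next at turn=3:; next count becomes -2; next at turn=4:; next count becomes -2; next at turn=5:; next count becomes -2; next at turn=6:; next count becomes -2; next at turn=7:; next count becomes -2; next at turn=8:; next count becomes -2; next total becomes -6; next final value 14
9 and 14 differ, so these are not the same function on this domain.
verdict: not equivalent; witness: base=-1, step=-1, limit=-6


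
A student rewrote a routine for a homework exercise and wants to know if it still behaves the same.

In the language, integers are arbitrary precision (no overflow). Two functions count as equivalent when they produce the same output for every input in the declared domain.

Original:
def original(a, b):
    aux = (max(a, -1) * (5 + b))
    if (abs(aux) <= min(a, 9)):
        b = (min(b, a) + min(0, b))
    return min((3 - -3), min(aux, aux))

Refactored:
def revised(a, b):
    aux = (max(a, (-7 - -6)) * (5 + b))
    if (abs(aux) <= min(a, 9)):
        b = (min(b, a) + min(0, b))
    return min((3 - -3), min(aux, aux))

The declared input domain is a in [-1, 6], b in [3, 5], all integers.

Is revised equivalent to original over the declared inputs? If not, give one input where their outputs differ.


This is a faithful refactor — constant usage differs, and arithmetic usage differs, but the computed results match everywhere.
Tracing a=4, b=3: original: aux := 32 | (abs(aux) <= min(a, 9)): false | result 6 | revised: aux := 32 | (abs(aux) <= min(a, 9)): false | result 6 — matching result 6.
Sweeping the whole domain (24 inputs) finds no disagreement.
verdict: equivalent


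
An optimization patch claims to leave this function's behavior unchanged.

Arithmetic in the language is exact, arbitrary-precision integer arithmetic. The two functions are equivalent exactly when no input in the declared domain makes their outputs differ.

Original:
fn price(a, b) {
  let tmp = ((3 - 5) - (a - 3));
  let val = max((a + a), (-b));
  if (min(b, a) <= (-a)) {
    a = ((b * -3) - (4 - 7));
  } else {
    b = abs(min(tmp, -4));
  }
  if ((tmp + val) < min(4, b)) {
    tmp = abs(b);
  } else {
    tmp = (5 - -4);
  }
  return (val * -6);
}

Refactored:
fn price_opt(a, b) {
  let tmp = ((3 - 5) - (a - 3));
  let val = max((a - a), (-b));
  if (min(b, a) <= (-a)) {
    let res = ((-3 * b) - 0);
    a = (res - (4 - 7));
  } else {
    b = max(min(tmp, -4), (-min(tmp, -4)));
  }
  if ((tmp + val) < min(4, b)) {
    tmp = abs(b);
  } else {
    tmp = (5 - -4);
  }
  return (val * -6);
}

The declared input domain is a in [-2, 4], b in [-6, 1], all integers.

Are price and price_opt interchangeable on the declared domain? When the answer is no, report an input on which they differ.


On input a=-2, b=1, price returns 6 while price_opt returns 0.
verdict: not equivalent; witness: a=-2, b=1
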